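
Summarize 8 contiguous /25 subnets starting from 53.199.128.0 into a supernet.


Original prefix: /25
Number of subnets: 8 = 2^3
New prefix = 25 - 3 = 22
Supernet: 53.199.128.0/22


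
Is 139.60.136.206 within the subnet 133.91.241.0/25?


Subnet network: 133.91.241.0
Test IP AND mask: 139.60.136.128
No, 139.60.136.206 is not in 133.91.241.0/25


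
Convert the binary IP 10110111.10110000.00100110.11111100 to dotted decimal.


10110111 = 183
10110000 = 176
00100110 = 38
11111100 = 252
IP: 183.176.38.252


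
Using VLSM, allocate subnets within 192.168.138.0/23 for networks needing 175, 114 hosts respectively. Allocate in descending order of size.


175 hosts -> /24 (254 usable): 192.168.138.0/24
114 hosts -> /25 (126 usable): 192.168.139.0/25
Allocation: 192.168.138.0/24 (175 hosts, 254 usable); 192.168.139.0/25 (114 hosts, 126 usable)


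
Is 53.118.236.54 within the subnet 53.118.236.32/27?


Subnet network: 53.118.236.32
Test IP AND mask: 53.118.236.32
Yes, 53.118.236.54 is in 53.118.236.32/27


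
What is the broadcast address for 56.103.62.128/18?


Network: 56.103.0.0/18
Host bits = 14
Set all host bits to 1:
Broadcast: 56.103.63.255


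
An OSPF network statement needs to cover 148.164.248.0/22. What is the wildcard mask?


Subnet mask: 255.255.252.0
Wildcard = 255.255.255.255 - subnet mask
255 - 255 = 0
255 - 255 = 0
255 - 252 = 3
255 - 0 = 255
Wildcard: 0.0.3.255


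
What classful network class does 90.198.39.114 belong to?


First octet: 90
Binary: 01011010
0xxxxxxx -> Class A (1-126)
Class A, default mask 255.0.0.0 (/8)


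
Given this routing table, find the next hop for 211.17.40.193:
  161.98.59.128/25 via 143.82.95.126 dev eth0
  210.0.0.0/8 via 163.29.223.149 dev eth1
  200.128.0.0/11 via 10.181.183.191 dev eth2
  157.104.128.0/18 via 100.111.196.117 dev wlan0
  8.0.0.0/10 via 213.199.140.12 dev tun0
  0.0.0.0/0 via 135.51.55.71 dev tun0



Longest prefix match for 211.17.40.193:
  /25 161.98.59.128: no
  /8 210.0.0.0: no
  /11 200.128.0.0: no
  /18 157.104.128.0: no
  /10 8.0.0.0: no
  /0 0.0.0.0: MATCH
Selected: next-hop 135.51.55.71 via tun0 (matched /0)


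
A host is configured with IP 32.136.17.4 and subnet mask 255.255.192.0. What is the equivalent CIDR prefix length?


Binary: 11111111.11111111.11000000.00000000
Count leading 1s
Prefix: /18


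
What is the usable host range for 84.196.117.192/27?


Network: 84.196.117.192
Broadcast: 84.196.117.223
First usable = network + 1
Last usable = broadcast - 1
Range: 84.196.117.193 to 84.196.117.222


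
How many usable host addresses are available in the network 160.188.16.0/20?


Host bits = 32 - 20 = 12
Total addresses = 2^12 = 4096
Usable = total - 2 (network and broadcast)
Usable hosts: 4094


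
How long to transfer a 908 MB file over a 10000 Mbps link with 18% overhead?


Effective throughput = 10000 * (1 - 18/100) = 8200 Mbps
File size in Mb = 908 * 8 = 7264 Mb
Time = 7264 / 8200
Time = 0.8859 seconds


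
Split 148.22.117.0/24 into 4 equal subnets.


New prefix = 24 + 2 = 26
Each subnet has 64 addresses
  148.22.117.0/26
  148.22.117.64/26
  148.22.117.128/26
  148.22.117.192/26
Subnets: 148.22.117.0/26, 148.22.117.64/26, 148.22.117.128/26, 148.22.117.192/26


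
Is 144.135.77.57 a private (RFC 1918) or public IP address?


RFC 1918 private ranges:
  10.0.0.0/8 (10.0.0.0 - 10.255.255.255)
  172.16.0.0/12 (172.16.0.0 - 172.31.255.255)
  192.168.0.0/16 (192.168.0.0 - 192.168.255.255)
Public (not in any RFC 1918 range)


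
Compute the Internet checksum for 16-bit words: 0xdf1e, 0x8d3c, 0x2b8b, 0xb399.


Sum all words (with carry folding):
+ 0xdf1e = 0xdf1e
+ 0x8d3c = 0x6c5b
+ 0x2b8b = 0x97e6
+ 0xb399 = 0x4b80
One's complement: ~0x4b80
Checksum = 0xb47f


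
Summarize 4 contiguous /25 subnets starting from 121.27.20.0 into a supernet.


Original prefix: /25
Number of subnets: 4 = 2^2
New prefix = 25 - 2 = 23
Supernet: 121.27.20.0/23


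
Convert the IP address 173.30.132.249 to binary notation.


173 = 10101101
30 = 00011110
132 = 10000100
249 = 11111001
Binary: 10101101.00011110.10000100.11111001


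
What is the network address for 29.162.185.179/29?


IP:   00011101.10100010.10111001.10110011
Mask: 11111111.11111111.11111111.11111000
AND operation:
Net:  00011101.10100010.10111001.10110000
Network: 29.162.185.176/29


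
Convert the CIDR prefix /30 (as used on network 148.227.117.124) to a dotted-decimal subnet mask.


/30 means 30 network bits, 2 host bits
Binary: 11111111111111111111111111111100
Mask: 255.255.255.252


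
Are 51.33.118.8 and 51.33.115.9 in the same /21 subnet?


Mask: 255.255.248.0
51.33.118.8 AND mask = 51.33.112.0
51.33.115.9 AND mask = 51.33.112.0
Yes, same subnet (51.33.112.0)


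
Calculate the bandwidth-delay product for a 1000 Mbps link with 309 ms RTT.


BDP = bandwidth * RTT
= 1000 Mbps * 309 ms
= 1000 * 1e6 * 309 / 1000 bits
= 309000000 bits
= 38625000 bytes
= 37719.7266 KB
BDP = 309000000 bits (38625000 bytes)


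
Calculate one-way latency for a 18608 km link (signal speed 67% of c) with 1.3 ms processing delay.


Speed = 0.67 * 3e5 km/s = 201000 km/s
Propagation delay = 18608 / 201000 = 0.0926 s = 92.5771 ms
Processing delay = 1.3 ms
Total one-way latency = 93.8771 ms


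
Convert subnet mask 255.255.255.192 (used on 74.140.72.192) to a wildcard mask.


Subnet mask: 255.255.255.192
Wildcard = 255.255.255.255 - subnet mask
255 - 255 = 0
255 - 255 = 0
255 - 255 = 0
255 - 192 = 63
Wildcard: 0.0.0.63


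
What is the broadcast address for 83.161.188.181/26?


Network: 83.161.188.128/26
Host bits = 6
Set all host bits to 1:
Broadcast: 83.161.188.191


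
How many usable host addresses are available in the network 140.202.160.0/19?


Host bits = 32 - 19 = 13
Total addresses = 2^13 = 8192
Usable = total - 2 (network and broadcast)
Usable hosts: 8190


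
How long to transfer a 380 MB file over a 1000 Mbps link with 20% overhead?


Effective throughput = 1000 * (1 - 20/100) = 800 Mbps
File size in Mb = 380 * 8 = 3040 Mb
Time = 3040 / 800
Time = 3.8 seconds


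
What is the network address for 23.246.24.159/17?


IP:   00010111.11110110.00011000.10011111
Mask: 11111111.11111111.10000000.00000000
AND operation:
Net:  00010111.11110110.00000000.00000000
Network: 23.246.0.0/17


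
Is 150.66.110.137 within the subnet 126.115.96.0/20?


Subnet network: 126.115.96.0
Test IP AND mask: 150.66.96.0
No, 150.66.110.137 is not in 126.115.96.0/20


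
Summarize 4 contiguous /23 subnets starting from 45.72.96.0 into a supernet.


Original prefix: /23
Number of subnets: 4 = 2^2
New prefix = 23 - 2 = 21
Supernet: 45.72.96.0/21


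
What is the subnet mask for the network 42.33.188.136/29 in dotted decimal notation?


/29 means 29 network bits, 3 host bits
Binary: 11111111111111111111111111111000
Mask: 255.255.255.248


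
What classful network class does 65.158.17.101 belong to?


First octet: 65
Binary: 01000001
0xxxxxxx -> Class A (1-126)
Class A, default mask 255.0.0.0 (/8)


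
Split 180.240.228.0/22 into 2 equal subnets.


New prefix = 22 + 1 = 23
Each subnet has 512 addresses
  180.240.228.0/23
  180.240.230.0/23
Subnets: 180.240.228.0/23, 180.240.230.0/23


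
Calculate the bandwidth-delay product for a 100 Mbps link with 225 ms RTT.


BDP = bandwidth * RTT
= 100 Mbps * 225 ms
= 100 * 1e6 * 225 / 1000 bits
= 22500000 bits
= 2812500 bytes
= 2746.582 KB
BDP = 22500000 bits (2812500 bytes)


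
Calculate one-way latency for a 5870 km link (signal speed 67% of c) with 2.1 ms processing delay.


Speed = 0.67 * 3e5 km/s = 201000 km/s
Propagation delay = 5870 / 201000 = 0.0292 s = 29.204 ms
Processing delay = 2.1 ms
Total one-way latency = 31.304 ms


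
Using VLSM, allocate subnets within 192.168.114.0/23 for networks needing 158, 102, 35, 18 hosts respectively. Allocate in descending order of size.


158 hosts -> /24 (254 usable): 192.168.114.0/24
102 hosts -> /25 (126 usable): 192.168.115.0/25
35 hosts -> /26 (62 usable): 192.168.115.128/26
18 hosts -> /27 (30 usable): 192.168.115.192/27
Allocation: 192.168.114.0/24 (158 hosts, 254 usable); 192.168.115.0/25 (102 hosts, 126 usable); 192.168.115.128/26 (35 hosts, 62 usable); 192.168.115.192/27 (18 hosts, 30 usable)


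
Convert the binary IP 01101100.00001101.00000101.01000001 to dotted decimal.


01101100 = 108
00001101 = 13
00000101 = 5
01000001 = 65
IP: 108.13.5.65


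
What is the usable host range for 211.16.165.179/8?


Network: 211.0.0.0
Broadcast: 211.255.255.255
First usable = network + 1
Last usable = broadcast - 1
Range: 211.0.0.1 to 211.255.255.254


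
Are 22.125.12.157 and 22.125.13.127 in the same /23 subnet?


Mask: 255.255.254.0
22.125.12.157 AND mask = 22.125.12.0
22.125.13.127 AND mask = 22.125.12.0
Yes, same subnet (22.125.12.0)


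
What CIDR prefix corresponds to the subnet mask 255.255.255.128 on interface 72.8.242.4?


Binary: 11111111.11111111.11111111.10000000
Count leading 1s
Prefix: /25


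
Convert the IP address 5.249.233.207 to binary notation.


5 = 00000101
249 = 11111001
233 = 11101001
207 = 11001111
Binary: 00000101.11111001.11101001.11001111


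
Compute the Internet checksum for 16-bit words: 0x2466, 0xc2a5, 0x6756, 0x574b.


Sum all words (with carry folding):
+ 0x2466 = 0x2466
+ 0xc2a5 = 0xe70b
+ 0x6756 = 0x4e62
+ 0x574b = 0xa5ad
One's complement: ~0xa5ad
Checksum = 0x5a52


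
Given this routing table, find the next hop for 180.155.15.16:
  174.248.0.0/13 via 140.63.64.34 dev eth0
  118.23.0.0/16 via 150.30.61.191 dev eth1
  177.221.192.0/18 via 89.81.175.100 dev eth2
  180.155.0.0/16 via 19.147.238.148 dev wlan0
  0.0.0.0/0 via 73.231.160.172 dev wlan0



Longest prefix match for 180.155.15.16:
  /13 174.248.0.0: no
  /16 118.23.0.0: no
  /18 177.221.192.0: no
  /16 180.155.0.0: MATCH
  /0 0.0.0.0: MATCH
Selected: next-hop 19.147.238.148 via wlan0 (matched /16)


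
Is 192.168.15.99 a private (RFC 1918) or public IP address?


RFC 1918 private ranges:
  10.0.0.0/8 (10.0.0.0 - 10.255.255.255)
  172.16.0.0/12 (172.16.0.0 - 172.31.255.255)
  192.168.0.0/16 (192.168.0.0 - 192.168.255.255)
Private (in 192.168.0.0/16)


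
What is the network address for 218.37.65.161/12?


IP:   11011010.00100101.01000001.10100001
Mask: 11111111.11110000.00000000.00000000
AND operation:
Net:  11011010.00100000.00000000.00000000
Network: 218.32.0.0/12


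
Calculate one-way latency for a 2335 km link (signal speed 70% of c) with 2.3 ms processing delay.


Speed = 0.7 * 3e5 km/s = 210000 km/s
Propagation delay = 2335 / 210000 = 0.0111 s = 11.119 ms
Processing delay = 2.3 ms
Total one-way latency = 13.419 ms


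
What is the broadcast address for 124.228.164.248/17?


Network: 124.228.128.0/17
Host bits = 15
Set all host bits to 1:
Broadcast: 124.228.255.255


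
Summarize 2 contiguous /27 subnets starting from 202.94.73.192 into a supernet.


Original prefix: /27
Number of subnets: 2 = 2^1
New prefix = 27 - 1 = 26
Supernet: 202.94.73.192/26


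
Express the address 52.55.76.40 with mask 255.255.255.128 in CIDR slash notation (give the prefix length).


Binary: 11111111.11111111.11111111.10000000
Count leading 1s
Prefix: /25


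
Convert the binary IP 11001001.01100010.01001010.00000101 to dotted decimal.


11001001 = 201
01100010 = 98
01001010 = 74
00000101 = 5
IP: 201.98.74.5


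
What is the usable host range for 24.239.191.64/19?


Network: 24.239.160.0
Broadcast: 24.239.191.255
First usable = network + 1
Last usable = broadcast - 1
Range: 24.239.160.1 to 24.239.191.254


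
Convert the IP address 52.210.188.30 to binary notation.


52 = 00110100
210 = 11010010
188 = 10111100
30 = 00011110
Binary: 00110100.11010010.10111100.00011110


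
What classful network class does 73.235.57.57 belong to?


First octet: 73
Binary: 01001001
0xxxxxxx -> Class A (1-126)
Class A, default mask 255.0.0.0 (/8)


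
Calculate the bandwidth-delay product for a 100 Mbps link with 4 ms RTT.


BDP = bandwidth * RTT
= 100 Mbps * 4 ms
= 100 * 1e6 * 4 / 1000 bits
= 400000 bits
= 50000 bytes
= 48.8281 KB
BDP = 400000 bits (50000 bytes)


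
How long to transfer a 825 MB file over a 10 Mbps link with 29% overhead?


Effective throughput = 10 * (1 - 29/100) = 7.1 Mbps
File size in Mb = 825 * 8 = 6600 Mb
Time = 6600 / 7.1
Time = 929.5775 seconds


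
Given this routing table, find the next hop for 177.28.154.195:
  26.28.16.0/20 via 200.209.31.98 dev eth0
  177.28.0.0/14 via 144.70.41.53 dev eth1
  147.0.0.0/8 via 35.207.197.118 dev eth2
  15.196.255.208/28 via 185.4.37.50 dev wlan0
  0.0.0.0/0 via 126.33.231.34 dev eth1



Longest prefix match for 177.28.154.195:
  /20 26.28.16.0: no
  /14 177.28.0.0: MATCH
  /8 147.0.0.0: no
  /28 15.196.255.208: no
  /0 0.0.0.0: MATCH
Selected: next-hop 144.70.41.53 via eth1 (matched /14)


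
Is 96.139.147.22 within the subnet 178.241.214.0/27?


Subnet network: 178.241.214.0
Test IP AND mask: 96.139.147.0
No, 96.139.147.22 is not in 178.241.214.0/27


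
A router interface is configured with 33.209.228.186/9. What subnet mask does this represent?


/9 means 9 network bits, 23 host bits
Binary: 11111111100000000000000000000000
Mask: 255.128.0.0


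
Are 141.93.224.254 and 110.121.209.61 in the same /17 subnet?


Mask: 255.255.128.0
141.93.224.254 AND mask = 141.93.128.0
110.121.209.61 AND mask = 110.121.128.0
No, different subnets (141.93.128.0 vs 110.121.128.0)


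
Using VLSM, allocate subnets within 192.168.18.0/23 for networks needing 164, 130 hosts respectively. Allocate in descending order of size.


164 hosts -> /24 (254 usable): 192.168.18.0/24
130 hosts -> /24 (254 usable): 192.168.19.0/24
Allocation: 192.168.18.0/24 (164 hosts, 254 usable); 192.168.19.0/24 (130 hosts, 254 usable)


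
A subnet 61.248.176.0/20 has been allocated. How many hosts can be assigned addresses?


Host bits = 32 - 20 = 12
Total addresses = 2^12 = 4096
Usable = total - 2 (network and broadcast)
Usable hosts: 4094


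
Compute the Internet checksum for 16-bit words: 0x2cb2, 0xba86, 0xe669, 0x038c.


Sum all words (with carry folding):
+ 0x2cb2 = 0x2cb2
+ 0xba86 = 0xe738
+ 0xe669 = 0xcda2
+ 0x038c = 0xd12e
One's complement: ~0xd12e
Checksum = 0x2ed1


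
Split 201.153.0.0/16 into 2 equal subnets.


New prefix = 16 + 1 = 17
Each subnet has 32768 addresses
  201.153.0.0/17
  201.153.128.0/17
Subnets: 201.153.0.0/17, 201.153.128.0/17


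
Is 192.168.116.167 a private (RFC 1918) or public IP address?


RFC 1918 private ranges:
  10.0.0.0/8 (10.0.0.0 - 10.255.255.255)
  172.16.0.0/12 (172.16.0.0 - 172.31.255.255)
  192.168.0.0/16 (192.168.0.0 - 192.168.255.255)
Private (in 192.168.0.0/16)


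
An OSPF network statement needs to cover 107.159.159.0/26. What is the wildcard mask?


Subnet mask: 255.255.255.192
Wildcard = 255.255.255.255 - subnet mask
255 - 255 = 0
255 - 255 = 0
255 - 255 = 0
255 - 192 = 63
Wildcard: 0.0.0.63


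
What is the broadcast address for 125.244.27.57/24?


Network: 125.244.27.0/24
Host bits = 8
Set all host bits to 1:
Broadcast: 125.244.27.255


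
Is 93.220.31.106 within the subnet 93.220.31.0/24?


Subnet network: 93.220.31.0
Test IP AND mask: 93.220.31.0
Yes, 93.220.31.106 is in 93.220.31.0/24


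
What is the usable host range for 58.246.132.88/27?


Network: 58.246.132.64
Broadcast: 58.246.132.95
First usable = network + 1
Last usable = broadcast - 1
Range: 58.246.132.65 to 58.246.132.94


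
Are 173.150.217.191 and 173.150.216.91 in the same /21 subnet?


Mask: 255.255.248.0
173.150.217.191 AND mask = 173.150.216.0
173.150.216.91 AND mask = 173.150.216.0
Yes, same subnet (173.150.216.0)


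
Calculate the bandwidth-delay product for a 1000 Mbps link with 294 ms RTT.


BDP = bandwidth * RTT
= 1000 Mbps * 294 ms
= 1000 * 1e6 * 294 / 1000 bits
= 294000000 bits
= 36750000 bytes
= 35888.6719 KB
BDP = 294000000 bits (36750000 bytes)


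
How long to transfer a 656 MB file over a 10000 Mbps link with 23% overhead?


Effective throughput = 10000 * (1 - 23/100) = 7700 Mbps
File size in Mb = 656 * 8 = 5248 Mb
Time = 5248 / 7700
Time = 0.6816 seconds


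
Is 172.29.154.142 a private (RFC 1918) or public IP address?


RFC 1918 private ranges:
  10.0.0.0/8 (10.0.0.0 - 10.255.255.255)
  172.16.0.0/12 (172.16.0.0 - 172.31.255.255)
  192.168.0.0/16 (192.168.0.0 - 192.168.255.255)
Private (in 172.16.0.0/12)


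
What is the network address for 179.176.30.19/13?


IP:   10110011.10110000.00011110.00010011
Mask: 11111111.11111000.00000000.00000000
AND operation:
Net:  10110011.10110000.00000000.00000000
Network: 179.176.0.0/13


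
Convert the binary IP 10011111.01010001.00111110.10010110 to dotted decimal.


10011111 = 159
01010001 = 81
00111110 = 62
10010110 = 150
IP: 159.81.62.150


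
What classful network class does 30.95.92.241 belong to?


First octet: 30
Binary: 00011110
0xxxxxxx -> Class A (1-126)
Class A, default mask 255.0.0.0 (/8)


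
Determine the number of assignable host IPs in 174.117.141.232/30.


Host bits = 32 - 30 = 2
Total addresses = 2^2 = 4
Usable = total - 2 (network and broadcast)
Usable hosts: 2


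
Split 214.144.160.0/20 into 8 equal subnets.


New prefix = 20 + 3 = 23
Each subnet has 512 addresses
  214.144.160.0/23
  214.144.162.0/23
  214.144.164.0/23
  214.144.166.0/23
  214.144.168.0/23
  214.144.170.0/23
  214.144.172.0/23
  214.144.174.0/23
Subnets: 214.144.160.0/23, 214.144.162.0/23, 214.144.164.0/23, 214.144.166.0/23, 214.144.168.0/23, 214.144.170.0/23, 214.144.172.0/23, 214.144.174.0/23


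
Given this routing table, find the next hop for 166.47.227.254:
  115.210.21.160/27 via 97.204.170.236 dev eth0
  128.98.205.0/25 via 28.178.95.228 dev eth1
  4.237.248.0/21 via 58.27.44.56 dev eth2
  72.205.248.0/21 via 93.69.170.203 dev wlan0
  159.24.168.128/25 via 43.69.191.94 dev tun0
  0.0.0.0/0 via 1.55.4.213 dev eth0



Longest prefix match for 166.47.227.254:
  /27 115.210.21.160: no
  /25 128.98.205.0: no
  /21 4.237.248.0: no
  /21 72.205.248.0: no
  /25 159.24.168.128: no
  /0 0.0.0.0: MATCH
Selected: next-hop 1.55.4.213 via eth0 (matched /0)


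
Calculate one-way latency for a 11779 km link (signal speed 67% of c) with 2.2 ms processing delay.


Speed = 0.67 * 3e5 km/s = 201000 km/s
Propagation delay = 11779 / 201000 = 0.0586 s = 58.602 ms
Processing delay = 2.2 ms
Total one-way latency = 60.802 ms


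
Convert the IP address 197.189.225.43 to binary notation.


197 = 11000101
189 = 10111101
225 = 11100001
43 = 00101011
Binary: 11000101.10111101.11100001.00101011


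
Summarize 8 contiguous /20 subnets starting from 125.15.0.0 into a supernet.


Original prefix: /20
Number of subnets: 8 = 2^3
New prefix = 20 - 3 = 17
Supernet: 125.15.0.0/17


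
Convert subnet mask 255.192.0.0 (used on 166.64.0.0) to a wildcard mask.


Subnet mask: 255.192.0.0
Wildcard = 255.255.255.255 - subnet mask
255 - 255 = 0
255 - 192 = 63
255 - 0 = 255
255 - 0 = 255
Wildcard: 0.63.255.255


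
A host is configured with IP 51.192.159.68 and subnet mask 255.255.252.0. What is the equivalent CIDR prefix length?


Binary: 11111111.11111111.11111100.00000000
Count leading 1s
Prefix: /22


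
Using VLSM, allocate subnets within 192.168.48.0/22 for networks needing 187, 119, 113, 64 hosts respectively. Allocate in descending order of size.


187 hosts -> /24 (254 usable): 192.168.48.0/24
119 hosts -> /25 (126 usable): 192.168.49.0/25
113 hosts -> /25 (126 usable): 192.168.49.128/25
64 hosts -> /25 (126 usable): 192.168.50.0/25
Allocation: 192.168.48.0/24 (187 hosts, 254 usable); 192.168.49.0/25 (119 hosts, 126 usable); 192.168.49.128/25 (113 hosts, 126 usable); 192.168.50.0/25 (64 hosts, 126 usable)


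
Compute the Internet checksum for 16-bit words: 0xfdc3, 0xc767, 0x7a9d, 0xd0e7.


Sum all words (with carry folding):
+ 0xfdc3 = 0xfdc3
+ 0xc767 = 0xc52b
+ 0x7a9d = 0x3fc9
+ 0xd0e7 = 0x10b1
One's complement: ~0x10b1
Checksum = 0xef4e


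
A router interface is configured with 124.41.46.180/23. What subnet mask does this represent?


/23 means 23 network bits, 9 host bits
Binary: 11111111111111111111111000000000
Mask: 255.255.254.0


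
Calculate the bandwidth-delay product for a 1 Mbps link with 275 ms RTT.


BDP = bandwidth * RTT
= 1 Mbps * 275 ms
= 1 * 1e6 * 275 / 1000 bits
= 275000 bits
= 34375 bytes
= 33.5693 KB
BDP = 275000 bits (34375 bytes)


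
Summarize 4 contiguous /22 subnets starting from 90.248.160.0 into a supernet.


Original prefix: /22
Number of subnets: 4 = 2^2
New prefix = 22 - 2 = 20
Supernet: 90.248.160.0/20


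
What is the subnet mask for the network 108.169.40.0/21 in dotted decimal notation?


/21 means 21 network bits, 11 host bits
Binary: 11111111111111111111100000000000
Mask: 255.255.248.0


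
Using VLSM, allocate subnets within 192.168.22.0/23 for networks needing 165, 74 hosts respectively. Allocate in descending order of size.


165 hosts -> /24 (254 usable): 192.168.22.0/24
74 hosts -> /25 (126 usable): 192.168.23.0/25
Allocation: 192.168.22.0/24 (165 hosts, 254 usable); 192.168.23.0/25 (74 hosts, 126 usable)


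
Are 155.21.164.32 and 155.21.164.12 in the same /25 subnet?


Mask: 255.255.255.128
155.21.164.32 AND mask = 155.21.164.0
155.21.164.12 AND mask = 155.21.164.0
Yes, same subnet (155.21.164.0)


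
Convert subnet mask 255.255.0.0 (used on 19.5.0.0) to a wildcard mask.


Subnet mask: 255.255.0.0
Wildcard = 255.255.255.255 - subnet mask
255 - 255 = 0
255 - 255 = 0
255 - 0 = 255
255 - 0 = 255
Wildcard: 0.0.255.255


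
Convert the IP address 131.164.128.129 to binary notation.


131 = 10000011
164 = 10100100
128 = 10000000
129 = 10000001
Binary: 10000011.10100100.10000000.10000001


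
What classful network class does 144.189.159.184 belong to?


First octet: 144
Binary: 10010000
10xxxxxx -> Class B (128-191)
Class B, default mask 255.255.0.0 (/16)


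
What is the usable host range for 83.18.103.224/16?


Network: 83.18.0.0
Broadcast: 83.18.255.255
First usable = network + 1
Last usable = broadcast - 1
Range: 83.18.0.1 to 83.18.255.254


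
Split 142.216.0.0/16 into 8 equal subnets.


New prefix = 16 + 3 = 19
Each subnet has 8192 addresses
  142.216.0.0/19
  142.216.32.0/19
  142.216.64.0/19
  142.216.96.0/19
  142.216.128.0/19
  142.216.160.0/19
  142.216.192.0/19
  142.216.224.0/19
Subnets: 142.216.0.0/19, 142.216.32.0/19, 142.216.64.0/19, 142.216.96.0/19, 142.216.128.0/19, 142.216.160.0/19, 142.216.192.0/19, 142.216.224.0/19


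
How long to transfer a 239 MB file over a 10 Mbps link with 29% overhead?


Effective throughput = 10 * (1 - 29/100) = 7.1 Mbps
File size in Mb = 239 * 8 = 1912 Mb
Time = 1912 / 7.1
Time = 269.2958 seconds


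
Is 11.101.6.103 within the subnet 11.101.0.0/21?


Subnet network: 11.101.0.0
Test IP AND mask: 11.101.0.0
Yes, 11.101.6.103 is in 11.101.0.0/21


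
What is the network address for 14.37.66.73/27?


IP:   00001110.00100101.01000010.01001001
Mask: 11111111.11111111.11111111.11100000
AND operation:
Net:  00001110.00100101.01000010.01000000
Network: 14.37.66.64/27


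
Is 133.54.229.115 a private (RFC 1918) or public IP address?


RFC 1918 private ranges:
  10.0.0.0/8 (10.0.0.0 - 10.255.255.255)
  172.16.0.0/12 (172.16.0.0 - 172.31.255.255)
  192.168.0.0/16 (192.168.0.0 - 192.168.255.255)
Public (not in any RFC 1918 range)


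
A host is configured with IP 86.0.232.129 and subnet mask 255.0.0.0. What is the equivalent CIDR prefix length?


Binary: 11111111.00000000.00000000.00000000
Count leading 1s
Prefix: /8


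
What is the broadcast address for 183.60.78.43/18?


Network: 183.60.64.0/18
Host bits = 14
Set all host bits to 1:
Broadcast: 183.60.127.255


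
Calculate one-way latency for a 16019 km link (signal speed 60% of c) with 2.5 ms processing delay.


Speed = 0.6 * 3e5 km/s = 180000 km/s
Propagation delay = 16019 / 180000 = 0.089 s = 88.9944 ms
Processing delay = 2.5 ms
Total one-way latency = 91.4944 ms


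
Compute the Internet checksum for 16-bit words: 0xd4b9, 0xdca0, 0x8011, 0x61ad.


Sum all words (with carry folding):
+ 0xd4b9 = 0xd4b9
+ 0xdca0 = 0xb15a
+ 0x8011 = 0x316c
+ 0x61ad = 0x9319
One's complement: ~0x9319
Checksum = 0x6ce6


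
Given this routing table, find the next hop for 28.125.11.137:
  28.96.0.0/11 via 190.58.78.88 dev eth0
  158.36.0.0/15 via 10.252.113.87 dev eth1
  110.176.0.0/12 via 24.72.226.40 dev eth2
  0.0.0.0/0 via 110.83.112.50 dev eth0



Longest prefix match for 28.125.11.137:
  /11 28.96.0.0: MATCH
  /15 158.36.0.0: no
  /12 110.176.0.0: no
  /0 0.0.0.0: MATCH
Selected: next-hop 190.58.78.88 via eth0 (matched /11)


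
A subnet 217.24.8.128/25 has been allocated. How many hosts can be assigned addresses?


Host bits = 32 - 25 = 7
Total addresses = 2^7 = 128
Usable = total - 2 (network and broadcast)
Usable hosts: 126


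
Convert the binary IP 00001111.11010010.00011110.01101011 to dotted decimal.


00001111 = 15
11010010 = 210
00011110 = 30
01101011 = 107
IP: 15.210.30.107


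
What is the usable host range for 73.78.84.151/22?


Network: 73.78.84.0
Broadcast: 73.78.87.255
First usable = network + 1
Last usable = broadcast - 1
Range: 73.78.84.1 to 73.78.87.254


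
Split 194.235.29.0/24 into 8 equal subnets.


New prefix = 24 + 3 = 27
Each subnet has 32 addresses
  194.235.29.0/27
  194.235.29.32/27
  194.235.29.64/27
  194.235.29.96/27
  194.235.29.128/27
  194.235.29.160/27
  194.235.29.192/27
  194.235.29.224/27
Subnets: 194.235.29.0/27, 194.235.29.32/27, 194.235.29.64/27, 194.235.29.96/27, 194.235.29.128/27, 194.235.29.160/27, 194.235.29.192/27, 194.235.29.224/27


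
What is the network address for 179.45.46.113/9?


IP:   10110011.00101101.00101110.01110001
Mask: 11111111.10000000.00000000.00000000
AND operation:
Net:  10110011.00000000.00000000.00000000
Network: 179.0.0.0/9


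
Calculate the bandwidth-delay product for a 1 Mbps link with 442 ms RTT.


BDP = bandwidth * RTT
= 1 Mbps * 442 ms
= 1 * 1e6 * 442 / 1000 bits
= 442000 bits
= 55250 bytes
= 53.9551 KB
BDP = 442000 bits (55250 bytes)


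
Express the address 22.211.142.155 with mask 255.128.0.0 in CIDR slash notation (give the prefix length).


Binary: 11111111.10000000.00000000.00000000
Count leading 1s
Prefix: /9


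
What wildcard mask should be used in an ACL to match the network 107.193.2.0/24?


Subnet mask: 255.255.255.0
Wildcard = 255.255.255.255 - subnet mask
255 - 255 = 0
255 - 255 = 0
255 - 255 = 0
255 - 0 = 255
Wildcard: 0.0.0.255


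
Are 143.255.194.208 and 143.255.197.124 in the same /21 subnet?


Mask: 255.255.248.0
143.255.194.208 AND mask = 143.255.192.0
143.255.197.124 AND mask = 143.255.192.0
Yes, same subnet (143.255.192.0)


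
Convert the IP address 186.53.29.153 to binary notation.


186 = 10111010
53 = 00110101
29 = 00011101
153 = 10011001
Binary: 10111010.00110101.00011101.10011001


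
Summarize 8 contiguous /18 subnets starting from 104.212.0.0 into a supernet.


Original prefix: /18
Number of subnets: 8 = 2^3
New prefix = 18 - 3 = 15
Supernet: 104.212.0.0/15


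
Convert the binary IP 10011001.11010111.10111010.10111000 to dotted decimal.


10011001 = 153
11010111 = 215
10111010 = 186
10111000 = 184
IP: 153.215.186.184


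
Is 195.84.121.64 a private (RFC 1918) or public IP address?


RFC 1918 private ranges:
  10.0.0.0/8 (10.0.0.0 - 10.255.255.255)
  172.16.0.0/12 (172.16.0.0 - 172.31.255.255)
  192.168.0.0/16 (192.168.0.0 - 192.168.255.255)
Public (not in any RFC 1918 range)


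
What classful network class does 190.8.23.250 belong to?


First octet: 190
Binary: 10111110
10xxxxxx -> Class B (128-191)
Class B, default mask 255.255.0.0 (/16)


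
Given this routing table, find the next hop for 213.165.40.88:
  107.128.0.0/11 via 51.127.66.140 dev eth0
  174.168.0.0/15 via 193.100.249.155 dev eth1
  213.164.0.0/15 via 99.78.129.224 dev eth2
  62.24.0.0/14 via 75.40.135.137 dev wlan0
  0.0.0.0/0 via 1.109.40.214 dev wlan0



Longest prefix match for 213.165.40.88:
  /11 107.128.0.0: no
  /15 174.168.0.0: no
  /15 213.164.0.0: MATCH
  /14 62.24.0.0: no
  /0 0.0.0.0: MATCH
Selected: next-hop 99.78.129.224 via eth2 (matched /15)


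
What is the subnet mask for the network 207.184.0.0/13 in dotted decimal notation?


/13 means 13 network bits, 19 host bits
Binary: 11111111111110000000000000000000
Mask: 255.248.0.0


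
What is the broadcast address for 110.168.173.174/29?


Network: 110.168.173.168/29
Host bits = 3
Set all host bits to 1:
Broadcast: 110.168.173.175


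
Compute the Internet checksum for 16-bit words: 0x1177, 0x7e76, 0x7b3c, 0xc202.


Sum all words (with carry folding):
+ 0x1177 = 0x1177
+ 0x7e76 = 0x8fed
+ 0x7b3c = 0x0b2a
+ 0xc202 = 0xcd2c
One's complement: ~0xcd2c
Checksum = 0x32d3


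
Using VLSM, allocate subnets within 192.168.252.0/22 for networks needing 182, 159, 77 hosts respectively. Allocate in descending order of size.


182 hosts -> /24 (254 usable): 192.168.252.0/24
159 hosts -> /24 (254 usable): 192.168.253.0/24
77 hosts -> /25 (126 usable): 192.168.254.0/25
Allocation: 192.168.252.0/24 (182 hosts, 254 usable); 192.168.253.0/24 (159 hosts, 254 usable); 192.168.254.0/25 (77 hosts, 126 usable)


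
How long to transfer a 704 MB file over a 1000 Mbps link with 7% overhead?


Effective throughput = 1000 * (1 - 7/100) = 930.0 Mbps
File size in Mb = 704 * 8 = 5632 Mb
Time = 5632 / 930.0
Time = 6.0559 seconds


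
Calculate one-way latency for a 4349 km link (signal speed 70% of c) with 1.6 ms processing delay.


Speed = 0.7 * 3e5 km/s = 210000 km/s
Propagation delay = 4349 / 210000 = 0.0207 s = 20.7095 ms
Processing delay = 1.6 ms
Total one-way latency = 22.3095 ms


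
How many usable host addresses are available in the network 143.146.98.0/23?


Host bits = 32 - 23 = 9
Total addresses = 2^9 = 512
Usable = total - 2 (network and broadcast)
Usable hosts: 510


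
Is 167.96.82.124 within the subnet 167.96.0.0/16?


Subnet network: 167.96.0.0
Test IP AND mask: 167.96.0.0
Yes, 167.96.82.124 is in 167.96.0.0/16


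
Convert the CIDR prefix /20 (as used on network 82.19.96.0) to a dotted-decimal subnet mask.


/20 means 20 network bits, 12 host bits
Binary: 11111111111111111111000000000000
Mask: 255.255.240.0


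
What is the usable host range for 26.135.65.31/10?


Network: 26.128.0.0
Broadcast: 26.191.255.255
First usable = network + 1
Last usable = broadcast - 1
Range: 26.128.0.1 to 26.191.255.254


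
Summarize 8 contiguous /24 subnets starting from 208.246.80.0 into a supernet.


Original prefix: /24
Number of subnets: 8 = 2^3
New prefix = 24 - 3 = 21
Supernet: 208.246.80.0/21


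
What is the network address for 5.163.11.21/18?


IP:   00000101.10100011.00001011.00010101
Mask: 11111111.11111111.11000000.00000000
AND operation:
Net:  00000101.10100011.00000000.00000000
Network: 5.163.0.0/18


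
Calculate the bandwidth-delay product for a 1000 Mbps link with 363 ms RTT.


BDP = bandwidth * RTT
= 1000 Mbps * 363 ms
= 1000 * 1e6 * 363 / 1000 bits
= 363000000 bits
= 45375000 bytes
= 44311.5234 KB
BDP = 363000000 bits (45375000 bytes)


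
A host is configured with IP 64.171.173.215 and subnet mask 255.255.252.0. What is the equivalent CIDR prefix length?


Binary: 11111111.11111111.11111100.00000000
Count leading 1s
Prefix: /22


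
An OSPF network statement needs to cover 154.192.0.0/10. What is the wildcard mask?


Subnet mask: 255.192.0.0
Wildcard = 255.255.255.255 - subnet mask
255 - 255 = 0
255 - 192 = 63
255 - 0 = 255
255 - 0 = 255
Wildcard: 0.63.255.255


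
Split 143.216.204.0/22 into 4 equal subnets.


New prefix = 22 + 2 = 24
Each subnet has 256 addresses
  143.216.204.0/24
  143.216.205.0/24
  143.216.206.0/24
  143.216.207.0/24
Subnets: 143.216.204.0/24, 143.216.205.0/24, 143.216.206.0/24, 143.216.207.0/24


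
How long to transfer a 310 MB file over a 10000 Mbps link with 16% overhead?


Effective throughput = 10000 * (1 - 16/100) = 8400 Mbps
File size in Mb = 310 * 8 = 2480 Mb
Time = 2480 / 8400
Time = 0.2952 seconds


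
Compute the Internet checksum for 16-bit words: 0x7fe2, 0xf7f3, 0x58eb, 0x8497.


Sum all words (with carry folding):
+ 0x7fe2 = 0x7fe2
+ 0xf7f3 = 0x77d6
+ 0x58eb = 0xd0c1
+ 0x8497 = 0x5559
One's complement: ~0x5559
Checksum = 0xaaa6


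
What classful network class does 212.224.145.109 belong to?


First octet: 212
Binary: 11010100
110xxxxx -> Class C (192-223)
Class C, default mask 255.255.255.0 (/24)


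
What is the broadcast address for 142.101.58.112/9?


Network: 142.0.0.0/9
Host bits = 23
Set all host bits to 1:
Broadcast: 142.127.255.255


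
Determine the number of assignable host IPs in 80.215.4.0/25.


Host bits = 32 - 25 = 7
Total addresses = 2^7 = 128
Usable = total - 2 (network and broadcast)
Usable hosts: 126


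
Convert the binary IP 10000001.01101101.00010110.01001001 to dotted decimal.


10000001 = 129
01101101 = 109
00010110 = 22
01001001 = 73
IP: 129.109.22.73


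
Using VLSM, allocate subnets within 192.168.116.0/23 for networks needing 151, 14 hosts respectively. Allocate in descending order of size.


151 hosts -> /24 (254 usable): 192.168.116.0/24
14 hosts -> /28 (14 usable): 192.168.117.0/28
Allocation: 192.168.116.0/24 (151 hosts, 254 usable); 192.168.117.0/28 (14 hosts, 14 usable)


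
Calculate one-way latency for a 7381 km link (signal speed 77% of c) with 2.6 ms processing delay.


Speed = 0.77 * 3e5 km/s = 231000 km/s
Propagation delay = 7381 / 231000 = 0.032 s = 31.9524 ms
Processing delay = 2.6 ms
Total one-way latency = 34.5524 ms


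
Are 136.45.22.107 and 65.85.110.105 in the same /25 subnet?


Mask: 255.255.255.128
136.45.22.107 AND mask = 136.45.22.0
65.85.110.105 AND mask = 65.85.110.0
No, different subnets (136.45.22.0 vs 65.85.110.0)


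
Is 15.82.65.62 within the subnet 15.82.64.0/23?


Subnet network: 15.82.64.0
Test IP AND mask: 15.82.64.0
Yes, 15.82.65.62 is in 15.82.64.0/23


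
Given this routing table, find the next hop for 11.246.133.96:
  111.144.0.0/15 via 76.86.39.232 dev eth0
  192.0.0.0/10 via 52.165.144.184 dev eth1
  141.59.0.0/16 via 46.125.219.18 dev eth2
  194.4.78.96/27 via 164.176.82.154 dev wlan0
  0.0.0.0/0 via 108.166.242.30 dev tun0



Longest prefix match for 11.246.133.96:
  /15 111.144.0.0: no
  /10 192.0.0.0: no
  /16 141.59.0.0: no
  /27 194.4.78.96: no
  /0 0.0.0.0: MATCH
Selected: next-hop 108.166.242.30 via tun0 (matched /0)


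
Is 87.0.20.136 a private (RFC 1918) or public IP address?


RFC 1918 private ranges:
  10.0.0.0/8 (10.0.0.0 - 10.255.255.255)
  172.16.0.0/12 (172.16.0.0 - 172.31.255.255)
  192.168.0.0/16 (192.168.0.0 - 192.168.255.255)
Public (not in any RFC 1918 range)


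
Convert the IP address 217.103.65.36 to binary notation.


217 = 11011001
103 = 01100111
65 = 01000001
36 = 00100100
Binary: 11011001.01100111.01000001.00100100


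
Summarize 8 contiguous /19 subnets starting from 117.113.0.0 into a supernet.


Original prefix: /19
Number of subnets: 8 = 2^3
New prefix = 19 - 3 = 16
Supernet: 117.113.0.0/16


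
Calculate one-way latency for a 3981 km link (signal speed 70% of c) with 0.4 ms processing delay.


Speed = 0.7 * 3e5 km/s = 210000 km/s
Propagation delay = 3981 / 210000 = 0.019 s = 18.9571 ms
Processing delay = 0.4 ms
Total one-way latency = 19.3571 ms


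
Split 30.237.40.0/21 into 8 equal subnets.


New prefix = 21 + 3 = 24
Each subnet has 256 addresses
  30.237.40.0/24
  30.237.41.0/24
  30.237.42.0/24
  30.237.43.0/24
  30.237.44.0/24
  30.237.45.0/24
  30.237.46.0/24
  30.237.47.0/24
Subnets: 30.237.40.0/24, 30.237.41.0/24, 30.237.42.0/24, 30.237.43.0/24, 30.237.44.0/24, 30.237.45.0/24, 30.237.46.0/24, 30.237.47.0/24


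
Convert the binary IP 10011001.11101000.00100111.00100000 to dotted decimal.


10011001 = 153
11101000 = 232
00100111 = 39
00100000 = 32
IP: 153.232.39.32


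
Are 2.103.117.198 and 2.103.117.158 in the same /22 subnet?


Mask: 255.255.252.0
2.103.117.198 AND mask = 2.103.116.0
2.103.117.158 AND mask = 2.103.116.0
Yes, same subnet (2.103.116.0)


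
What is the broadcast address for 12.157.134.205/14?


Network: 12.156.0.0/14
Host bits = 18
Set all host bits to 1:
Broadcast: 12.159.255.255


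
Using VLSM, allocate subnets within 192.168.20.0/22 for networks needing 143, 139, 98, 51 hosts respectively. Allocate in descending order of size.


143 hosts -> /24 (254 usable): 192.168.20.0/24
139 hosts -> /24 (254 usable): 192.168.21.0/24
98 hosts -> /25 (126 usable): 192.168.22.0/25
51 hosts -> /26 (62 usable): 192.168.22.128/26
Allocation: 192.168.20.0/24 (143 hosts, 254 usable); 192.168.21.0/24 (139 hosts, 254 usable); 192.168.22.0/25 (98 hosts, 126 usable); 192.168.22.128/26 (51 hosts, 62 usable)


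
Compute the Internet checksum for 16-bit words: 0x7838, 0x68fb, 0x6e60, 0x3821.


Sum all words (with carry folding):
+ 0x7838 = 0x7838
+ 0x68fb = 0xe133
+ 0x6e60 = 0x4f94
+ 0x3821 = 0x87b5
One's complement: ~0x87b5
Checksum = 0x784a


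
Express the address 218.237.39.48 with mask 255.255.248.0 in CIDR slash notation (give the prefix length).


Binary: 11111111.11111111.11111000.00000000
Count leading 1s
Prefix: /21


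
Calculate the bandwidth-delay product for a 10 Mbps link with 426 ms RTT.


BDP = bandwidth * RTT
= 10 Mbps * 426 ms
= 10 * 1e6 * 426 / 1000 bits
= 4260000 bits
= 532500 bytes
= 520.0195 KB
BDP = 4260000 bits (532500 bytes)


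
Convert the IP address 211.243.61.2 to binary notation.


211 = 11010011
243 = 11110011
61 = 00111101
2 = 00000010
Binary: 11010011.11110011.00111101.00000010


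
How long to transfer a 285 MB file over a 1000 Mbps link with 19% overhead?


Effective throughput = 1000 * (1 - 19/100) = 810 Mbps
File size in Mb = 285 * 8 = 2280 Mb
Time = 2280 / 810
Time = 2.8148 seconds


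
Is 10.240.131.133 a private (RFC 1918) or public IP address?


RFC 1918 private ranges:
  10.0.0.0/8 (10.0.0.0 - 10.255.255.255)
  172.16.0.0/12 (172.16.0.0 - 172.31.255.255)
  192.168.0.0/16 (192.168.0.0 - 192.168.255.255)
Private (in 10.0.0.0/8)


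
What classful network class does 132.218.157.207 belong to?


First octet: 132
Binary: 10000100
10xxxxxx -> Class B (128-191)
Class B, default mask 255.255.0.0 (/16)


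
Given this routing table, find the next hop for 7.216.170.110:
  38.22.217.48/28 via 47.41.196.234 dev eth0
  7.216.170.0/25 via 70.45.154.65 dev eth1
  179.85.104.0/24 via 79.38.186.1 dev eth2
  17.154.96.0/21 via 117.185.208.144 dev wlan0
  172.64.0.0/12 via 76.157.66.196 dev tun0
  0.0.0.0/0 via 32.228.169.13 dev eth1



Longest prefix match for 7.216.170.110:
  /28 38.22.217.48: no
  /25 7.216.170.0: MATCH
  /24 179.85.104.0: no
  /21 17.154.96.0: no
  /12 172.64.0.0: no
  /0 0.0.0.0: MATCH
Selected: next-hop 70.45.154.65 via eth1 (matched /25)


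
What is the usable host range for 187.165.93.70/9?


Network: 187.128.0.0
Broadcast: 187.255.255.255
First usable = network + 1
Last usable = broadcast - 1
Range: 187.128.0.1 to 187.255.255.254


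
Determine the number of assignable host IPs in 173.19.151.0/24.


Host bits = 32 - 24 = 8
Total addresses = 2^8 = 256
Usable = total - 2 (network and broadcast)
Usable hosts: 254


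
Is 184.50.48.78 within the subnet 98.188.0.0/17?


Subnet network: 98.188.0.0
Test IP AND mask: 184.50.0.0
No, 184.50.48.78 is not in 98.188.0.0/17


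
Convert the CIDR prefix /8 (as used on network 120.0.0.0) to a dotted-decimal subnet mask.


/8 means 8 network bits, 24 host bits
Binary: 11111111000000000000000000000000
Mask: 255.0.0.0
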